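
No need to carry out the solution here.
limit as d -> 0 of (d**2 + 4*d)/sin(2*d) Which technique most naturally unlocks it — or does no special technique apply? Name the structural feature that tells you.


Technique: l'Hôpital's rule (0/0) — substituting 0 gives 0 over 0; differentiate top and bottom once and re-evaluate. One could equally expand both pieces locally and compare leading terms; the rule does that in one stroke.


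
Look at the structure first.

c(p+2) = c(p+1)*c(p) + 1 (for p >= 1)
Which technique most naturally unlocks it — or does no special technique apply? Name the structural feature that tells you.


Best approach: no special technique — the unknown sequence enters the update nonlinearly, so no linear method fits the recurrence as written — direct iteration remains.


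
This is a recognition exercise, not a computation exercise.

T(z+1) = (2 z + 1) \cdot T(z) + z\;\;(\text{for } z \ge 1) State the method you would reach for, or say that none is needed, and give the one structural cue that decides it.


Diagnosis: a summation factor — an index-dependent multiplier 2 z + 1 rules out characteristic roots; a summation factor converts it to a pure difference.


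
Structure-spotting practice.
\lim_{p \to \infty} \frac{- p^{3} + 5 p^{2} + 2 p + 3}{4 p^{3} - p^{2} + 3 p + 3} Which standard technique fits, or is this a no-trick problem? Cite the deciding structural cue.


Best approach: dominant-term comparison — divide by the highest power of p present: lower-order terms vanish and the dominant ratio remains. l'Hôpital's at-infinity variant applies to the expression viewed as a single quotient; the leading-term comparison is the direct route.


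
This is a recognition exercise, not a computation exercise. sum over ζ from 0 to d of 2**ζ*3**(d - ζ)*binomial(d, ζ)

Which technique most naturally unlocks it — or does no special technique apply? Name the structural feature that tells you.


Diagnosis: the binomial theorem — the binomial coefficients weight matched powers of 2 and 3, which is exactly the expansion of a binomial power.


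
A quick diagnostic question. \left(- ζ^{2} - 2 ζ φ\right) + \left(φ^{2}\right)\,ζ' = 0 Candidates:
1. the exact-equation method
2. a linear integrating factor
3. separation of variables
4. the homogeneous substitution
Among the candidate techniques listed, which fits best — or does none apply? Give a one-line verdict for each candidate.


Technique: the homogeneous substitution — the slope's numerator and denominator share total degree; set v = ζ/φ and the equation drops to separable form. A Bernoulli substitution is a fair alternative on this equation directly; the homogeneous reading takes it as given.
- the exact-equation method — no potential function has this form as its differential, as written.
- a linear integrating factor — a nonlinear term in the unknown puts this outside the integrating-factor template.
- separation of variables: no division isolates the independent variable from the unknown.
- the homogeneous substitution: yes, a natural case for it.


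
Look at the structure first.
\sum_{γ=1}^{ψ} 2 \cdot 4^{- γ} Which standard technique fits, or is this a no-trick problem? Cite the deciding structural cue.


Verdict: the geometric series formula — consecutive terms stand in a fixed index-free ratio — the geometric sum formula closes it.


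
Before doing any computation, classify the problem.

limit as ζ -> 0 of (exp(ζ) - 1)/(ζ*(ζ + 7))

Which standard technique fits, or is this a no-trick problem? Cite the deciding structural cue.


Diagnosis: l'Hôpital's rule (0/0) — plug in 0: top and bottom both hit zero, so differentiate each and retry. Expanding numerator and denominator to first order gives the same value — the rule automates exactly that.


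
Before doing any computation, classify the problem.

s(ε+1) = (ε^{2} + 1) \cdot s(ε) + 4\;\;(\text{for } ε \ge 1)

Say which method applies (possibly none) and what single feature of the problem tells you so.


Method: a summation factor — because the multiplier ε^{2} + 1 is index-dependent, divide through by its running product and sum the resulting differences.


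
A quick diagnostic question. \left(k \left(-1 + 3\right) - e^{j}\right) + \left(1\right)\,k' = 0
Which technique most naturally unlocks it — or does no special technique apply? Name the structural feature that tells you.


Technique: a linear integrating factor — the unknown enters only to the first power against a nonzero forcing term — the integrating-factor template applies directly.


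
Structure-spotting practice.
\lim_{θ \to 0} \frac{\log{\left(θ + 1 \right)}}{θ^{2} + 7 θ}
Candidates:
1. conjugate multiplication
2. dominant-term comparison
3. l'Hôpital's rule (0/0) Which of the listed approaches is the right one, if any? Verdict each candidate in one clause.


Best approach: l'Hôpital's rule (0/0) — substituting 0 gives 0 over 0; differentiate top and bottom once and re-evaluate. Expanding numerator and denominator to first order gives the same value — the rule automates exactly that.
- conjugate multiplication — multiplying by a conjugate would not remove any indeterminacy here.
- dominant-term comparison: this is not a rational comparison of growth rates at infinity.
- l'Hôpital's rule (0/0): yes — fits the structure here.


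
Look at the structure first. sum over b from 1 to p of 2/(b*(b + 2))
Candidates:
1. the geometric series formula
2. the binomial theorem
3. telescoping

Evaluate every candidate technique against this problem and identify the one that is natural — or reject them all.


Verdict: telescoping — the denominator's roots in 2/(b*(b + 2)) sit an integer apart: decomposition produces a self-cancelling chain.
- the geometric series formula — there is no constant term-to-term ratio.
- the binomial theorem — there is no sum-raised-to-a-power identity hiding in these terms.
- telescoping — applicable, and directly so.


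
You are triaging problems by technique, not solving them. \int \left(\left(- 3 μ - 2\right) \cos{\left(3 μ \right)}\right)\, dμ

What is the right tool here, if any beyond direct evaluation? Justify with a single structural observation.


Method: integration by parts — differentiate - 3 μ - 2, integrate \cos{\left(3 μ \right)}: each pass lowers the polynomial degree, so parts terminates.


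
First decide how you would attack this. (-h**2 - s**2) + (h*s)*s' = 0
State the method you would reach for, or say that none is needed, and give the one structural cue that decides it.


Technique: the homogeneous substitution — the slope's numerator and denominator share total degree; set v = s/h and the equation drops to separable form. A Bernoulli rewrite works here as the equation stands — the homogeneous substitution is the more immediate reading.


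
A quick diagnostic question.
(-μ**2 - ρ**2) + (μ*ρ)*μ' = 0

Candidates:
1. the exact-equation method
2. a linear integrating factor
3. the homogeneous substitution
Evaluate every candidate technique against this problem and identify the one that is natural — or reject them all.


Technique: the homogeneous substitution — the slope's numerator and denominator share total degree; set v = μ/ρ and the equation drops to separable form. A Bernoulli rewrite works here as the equation stands — the homogeneous substitution is the more immediate reading.
- the exact-equation method: the mixed-partials test fails on this split — it is not an exact differential as presented.
- a linear integrating factor — the unknown enters nonlinearly (through a power, a denominator, or a transcendental function), which the linear integrating-factor recipe cannot absorb as-is — any repair would come from a preliminary substitution, not the factor.
- the homogeneous substitution: yes, a natural case for it.


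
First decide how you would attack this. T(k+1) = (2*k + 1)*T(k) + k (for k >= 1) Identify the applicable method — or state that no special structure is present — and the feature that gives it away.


Diagnosis: a summation factor — an index-dependent multiplier 2*k + 1 rules out characteristic roots; a summation factor converts it to a pure difference.


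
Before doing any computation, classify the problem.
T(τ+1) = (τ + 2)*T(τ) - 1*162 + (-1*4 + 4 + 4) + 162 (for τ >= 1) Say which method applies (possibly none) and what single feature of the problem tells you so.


Best approach: a summation factor — an index-dependent multiplier τ + 2 rules out characteristic roots; a summation factor converts it to a pure difference.


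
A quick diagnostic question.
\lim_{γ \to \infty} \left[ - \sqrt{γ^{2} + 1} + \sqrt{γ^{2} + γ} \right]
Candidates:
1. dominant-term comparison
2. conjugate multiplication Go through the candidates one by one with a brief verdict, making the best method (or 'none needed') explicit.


Verdict: conjugate multiplication — an infinity-minus-infinity difference with a surviving radical — multiply by the conjugate to cancel the divergence.
- dominant-term comparison — no dominant power emerges to decide the limit by degree comparison.
- conjugate multiplication — applicable, and directly so.


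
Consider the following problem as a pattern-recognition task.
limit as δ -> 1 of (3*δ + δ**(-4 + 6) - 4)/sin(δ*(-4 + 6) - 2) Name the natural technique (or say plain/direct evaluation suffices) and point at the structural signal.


Best approach: l'Hôpital's rule (0/0) — both numerator and denominator vanish at 1: the genuine 0/0 indeterminate that l'Hôpital exists for. The standard small-argument limits would also carry it; the rule is the systematic route.


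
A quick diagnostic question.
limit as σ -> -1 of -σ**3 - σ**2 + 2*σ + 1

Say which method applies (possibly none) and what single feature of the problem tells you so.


Method: no special technique — no vanishing denominator and no indeterminate clash at the point — evaluation is immediate.


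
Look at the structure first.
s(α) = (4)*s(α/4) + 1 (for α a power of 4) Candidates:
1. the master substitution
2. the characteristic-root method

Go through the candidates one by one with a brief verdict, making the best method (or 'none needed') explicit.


Method: the master substitution — treat m = log base 4 of α as the new clock: one recursion step advances m by one while α scales by 4.
- the master substitution: a fit — the right tool for this form.
- the characteristic-root method: a divided-index call is not the fixed-shift linear shape that characteristic roots solve.


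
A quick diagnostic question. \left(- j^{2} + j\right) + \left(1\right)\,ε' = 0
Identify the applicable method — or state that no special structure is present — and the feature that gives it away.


Verdict: no special technique — the slope is a function of j alone, so integrate both sides directly.


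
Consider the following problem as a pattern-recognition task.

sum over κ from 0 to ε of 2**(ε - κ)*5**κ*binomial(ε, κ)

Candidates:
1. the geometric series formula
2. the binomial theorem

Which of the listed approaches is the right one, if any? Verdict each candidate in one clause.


Best approach: the binomial theorem — the binomial coefficients weight matched powers of 5 and 2, which is exactly the expansion of a binomial power.
- the geometric series formula: there is no constant term-to-term ratio.
- the binomial theorem — applicable, and directly so.


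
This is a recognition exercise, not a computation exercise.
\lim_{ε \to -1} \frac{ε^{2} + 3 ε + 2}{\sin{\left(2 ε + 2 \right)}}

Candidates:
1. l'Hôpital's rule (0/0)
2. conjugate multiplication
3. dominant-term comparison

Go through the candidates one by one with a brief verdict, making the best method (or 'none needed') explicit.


Verdict: l'Hôpital's rule (0/0) — the 0/0 form at -1 is the signature situation for l'Hôpital's rule. Known elementary limits would finish this too — the rule just bypasses the case analysis.
- l'Hôpital's rule (0/0): applies; the problem has the shape this method handles.
- conjugate multiplication: there are no radicals in tension whose conjugate would simplify matters.
- dominant-term comparison: this limit is not decided by comparing leading-term growth at infinity.


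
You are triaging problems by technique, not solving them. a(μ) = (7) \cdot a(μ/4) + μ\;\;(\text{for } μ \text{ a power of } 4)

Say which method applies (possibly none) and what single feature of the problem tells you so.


Technique: the master substitution — treat m = log base 4 of μ as the new clock: one recursion step advances m by one while μ scales by 4.


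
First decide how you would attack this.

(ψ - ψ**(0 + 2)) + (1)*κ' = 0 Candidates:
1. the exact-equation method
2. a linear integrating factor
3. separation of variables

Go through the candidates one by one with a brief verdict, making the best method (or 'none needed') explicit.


Method: no special technique — solved for the derivative, κ never appears on the right — this is a direct integration in ψ, not a differential-equations problem at heart.
- the exact-equation method: with the unknown absent from both coefficients, the cross-partial test holds emptily — nothing for the exact method to work on.
- a linear integrating factor — the linear template holds only trivially here (the unknown is absent, so the coefficient is zero) — the method is not the natural label.
- separation of variables — separation is only trivially available — with the unknown absent from the slope this is a direct integration, not a separation problem.


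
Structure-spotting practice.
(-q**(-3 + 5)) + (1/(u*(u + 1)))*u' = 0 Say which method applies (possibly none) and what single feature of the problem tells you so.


Diagnosis: separation of variables — separating collects all u-dependence with the derivative and leaves all q-dependence opposite: variables separate. A Bernoulli rewrite would carry it as the equation stands — separating the variables needs no rearrangement either.


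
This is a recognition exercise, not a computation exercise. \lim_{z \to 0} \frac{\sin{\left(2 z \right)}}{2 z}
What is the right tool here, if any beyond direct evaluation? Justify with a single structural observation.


Method: l'Hôpital's rule (0/0) — plug in 0: top and bottom both hit zero, so differentiate each and retry. A first-order expansion at the point is an equally standard path; the rule packages it.


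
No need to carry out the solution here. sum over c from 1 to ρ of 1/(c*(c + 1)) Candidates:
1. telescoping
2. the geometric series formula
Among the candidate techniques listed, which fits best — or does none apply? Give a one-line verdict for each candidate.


Diagnosis: telescoping — 1/(c*(c + 1)) decomposes into shift-paired simple fractions; the series telescopes to finitely many boundary pieces.
- telescoping: a fit — the right tool for this form.
- the geometric series formula: no single multiplier carries one term to the next throughout the sum.


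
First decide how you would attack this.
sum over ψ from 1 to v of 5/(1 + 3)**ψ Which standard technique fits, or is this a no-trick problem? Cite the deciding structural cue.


Method: the geometric series formula — consecutive terms stand in a fixed index-free ratio — the geometric sum formula closes it.


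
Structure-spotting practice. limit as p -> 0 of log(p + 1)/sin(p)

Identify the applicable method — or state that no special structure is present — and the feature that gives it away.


Method: l'Hôpital's rule (0/0) — substituting 0 gives 0 over 0; differentiate top and bottom once and re-evaluate. Expanding numerator and denominator to first order gives the same value — the rule automates exactly that.


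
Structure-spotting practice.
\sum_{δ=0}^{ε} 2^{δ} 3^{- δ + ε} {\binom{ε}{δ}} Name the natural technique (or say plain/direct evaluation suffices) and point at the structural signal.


Method: the binomial theorem — binomial coefficients against complementary powers of 2 and 3: recognize the binomial expansion and resum.


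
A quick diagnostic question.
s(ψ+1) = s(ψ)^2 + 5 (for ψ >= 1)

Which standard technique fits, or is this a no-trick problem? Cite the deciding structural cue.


Technique: no special technique — the unknown sequence enters the update nonlinearly, so no linear method fits the recurrence as written — direct iteration remains.


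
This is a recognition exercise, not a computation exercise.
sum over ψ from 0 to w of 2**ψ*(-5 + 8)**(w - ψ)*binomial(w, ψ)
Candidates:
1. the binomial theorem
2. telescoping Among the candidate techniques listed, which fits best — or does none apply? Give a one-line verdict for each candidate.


Verdict: the binomial theorem — terms weighting binomial(w, ψ) against matched powers of 2 and (-5 + 8) reassemble into (2 + (-5 + 8))^w by the binomial theorem.
- the binomial theorem — yes, a natural case for it.
- telescoping — in the displayed form, no term reappears at a neighboring index to cancel against.


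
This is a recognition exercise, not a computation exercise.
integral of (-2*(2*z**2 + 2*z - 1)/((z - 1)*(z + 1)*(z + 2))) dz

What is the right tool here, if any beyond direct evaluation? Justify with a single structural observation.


Method: partial fractions — the bottom factors while the top stays lower-degree — split into simple fractions and integrate piece by piece.


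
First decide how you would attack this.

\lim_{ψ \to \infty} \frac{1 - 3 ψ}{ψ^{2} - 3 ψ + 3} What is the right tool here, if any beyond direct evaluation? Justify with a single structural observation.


Verdict: dominant-term comparison — divide by the highest power of ψ present: lower-order terms vanish and the dominant ratio remains. As a single quotient, the ∞/∞ shape would yield to repeated differentiation as well — the growth comparison gets there in one look.


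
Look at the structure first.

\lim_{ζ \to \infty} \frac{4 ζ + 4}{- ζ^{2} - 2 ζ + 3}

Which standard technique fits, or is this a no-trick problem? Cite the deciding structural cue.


Method: dominant-term comparison — divide by the highest power of ζ present: lower-order terms vanish and the dominant ratio remains. As a single quotient, the ∞/∞ shape would yield to repeated differentiation as well — the growth comparison gets there in one look.


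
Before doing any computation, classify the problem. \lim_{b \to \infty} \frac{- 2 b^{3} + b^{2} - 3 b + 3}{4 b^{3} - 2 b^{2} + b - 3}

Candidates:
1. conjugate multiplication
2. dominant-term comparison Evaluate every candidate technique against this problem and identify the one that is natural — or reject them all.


Technique: dominant-term comparison — divide by the highest power of b present: lower-order terms vanish and the dominant ratio remains.
- conjugate multiplication — no divergent radical difference is present for a conjugate pair to cancel.
- dominant-term comparison: applies; the problem has the shape this method handles.


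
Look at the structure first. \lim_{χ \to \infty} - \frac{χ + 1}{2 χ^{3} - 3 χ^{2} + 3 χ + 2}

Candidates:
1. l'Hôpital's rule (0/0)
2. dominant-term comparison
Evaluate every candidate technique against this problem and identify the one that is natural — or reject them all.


Best approach: dominant-term comparison — as χ grows, only the highest-degree terms matter — compare leading terms and read the limit off.
- l'Hôpital's rule (0/0) — as a single quotient the expression runs to ∞/∞ at the limit point — an at-infinity form of the rule would apply, though the leading-growth comparison is the direct reading.
- dominant-term comparison: yes, a natural case for it.


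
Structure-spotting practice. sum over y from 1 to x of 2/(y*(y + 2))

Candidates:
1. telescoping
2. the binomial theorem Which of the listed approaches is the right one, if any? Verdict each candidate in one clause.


Verdict: telescoping — one partial-fraction pass turns 2/(y*(y + 2)) into a shifted difference, and shifted differences telescope.
- telescoping: a fit — the right tool for this form.
- the binomial theorem: there is no pair of bases whose matched powers would reassemble into a single binomial power.


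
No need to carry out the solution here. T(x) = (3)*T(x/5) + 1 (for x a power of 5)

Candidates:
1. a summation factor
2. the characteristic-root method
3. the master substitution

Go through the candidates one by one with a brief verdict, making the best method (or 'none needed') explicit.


Verdict: the master substitution — index division is the fingerprint: x/5 in the recursive call means substitute x = 5^m.
- a summation factor — the recursion divides its index rather than shifting it — there is no previous-term chain for a summation factor to telescope.
- the characteristic-root method — a divided-index call is not the fixed-shift linear shape that characteristic roots solve.
- the master substitution: yes — fits the structure here.


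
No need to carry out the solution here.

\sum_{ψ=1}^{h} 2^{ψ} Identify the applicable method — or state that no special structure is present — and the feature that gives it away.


Verdict: the geometric series formula — term-over-term division gives 2 every time — index-free ratio, geometric sum formula applies.


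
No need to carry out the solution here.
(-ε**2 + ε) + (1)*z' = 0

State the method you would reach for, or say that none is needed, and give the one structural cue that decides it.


Method: no special technique — solved for the derivative, z never appears on the right — this is a direct integration in ε, not a differential-equations problem at heart.


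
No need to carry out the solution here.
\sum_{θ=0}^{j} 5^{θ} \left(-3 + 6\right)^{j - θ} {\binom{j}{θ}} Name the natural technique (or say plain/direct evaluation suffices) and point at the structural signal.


Diagnosis: the binomial theorem — the summand is term θ of a binomial expansion in 5 and (-3 + 6); the whole sum is a single power.


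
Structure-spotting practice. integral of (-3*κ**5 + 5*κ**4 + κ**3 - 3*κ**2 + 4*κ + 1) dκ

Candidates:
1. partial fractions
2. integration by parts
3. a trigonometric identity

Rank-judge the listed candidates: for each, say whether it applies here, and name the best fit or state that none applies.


Technique: no special technique — the integrand is a sum of constant multiples of powers of κ — integrate term by term.
- partial fractions: there is no rational-function structure to decompose.
- integration by parts — splitting off a factor buys nothing — the integrand integrates directly without parts.
- a trigonometric identity: with no trigonometric functions present, identity rewriting has no target.


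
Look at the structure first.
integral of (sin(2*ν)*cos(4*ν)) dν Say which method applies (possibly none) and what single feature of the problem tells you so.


Method: a trigonometric identity — sin(2*ν)*cos(4*ν) is a beat pattern — rewrite the product as a sum of single-frequency waves before integrating.


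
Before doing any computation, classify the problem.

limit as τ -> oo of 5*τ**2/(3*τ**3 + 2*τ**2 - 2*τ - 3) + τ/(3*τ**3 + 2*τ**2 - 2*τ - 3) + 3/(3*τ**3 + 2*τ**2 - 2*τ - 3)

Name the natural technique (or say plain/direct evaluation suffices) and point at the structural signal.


Method: dominant-term comparison — growth-rate triage: the leading powers of τ decide the limit, everything else is noise. Viewed as a single quotient this is an ∞/∞ form — an at-infinity application of l'Hôpital's rule would also resolve it; comparing leading growth reads the answer without differentiating.


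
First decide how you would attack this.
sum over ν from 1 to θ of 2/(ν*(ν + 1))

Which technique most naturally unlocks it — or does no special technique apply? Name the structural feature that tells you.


Method: telescoping — integer-spaced poles in 2/(ν*(ν + 1)) are the telescoping signature in disguise.


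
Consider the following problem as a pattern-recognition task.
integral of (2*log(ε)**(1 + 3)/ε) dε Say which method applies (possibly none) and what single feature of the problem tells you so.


Best approach: u-substitution — collected, the integrand has one factor that is, up to a constant, the derivative of an inner expression the rest depends on — substitute for that inner expression.


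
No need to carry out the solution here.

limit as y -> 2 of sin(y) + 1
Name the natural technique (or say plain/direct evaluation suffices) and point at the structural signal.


Method: no special technique — no vanishing denominator and no indeterminate clash at the point — evaluation is immediate.


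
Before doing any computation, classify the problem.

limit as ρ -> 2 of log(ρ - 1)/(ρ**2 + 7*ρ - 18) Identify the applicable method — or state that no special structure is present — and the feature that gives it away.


Verdict: l'Hôpital's rule (0/0) — numerator and denominator both vanish at 2 — a genuine 0/0 form, which is exactly when l'Hôpital applies. The standard small-argument limits would also carry it; the rule is the systematic route.


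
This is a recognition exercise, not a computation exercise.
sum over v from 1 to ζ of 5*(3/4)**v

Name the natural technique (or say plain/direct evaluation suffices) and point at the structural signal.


Method: the geometric series formula — each summand is the previous one scaled by 3/4; that constant multiplier is itself the geometric structure.


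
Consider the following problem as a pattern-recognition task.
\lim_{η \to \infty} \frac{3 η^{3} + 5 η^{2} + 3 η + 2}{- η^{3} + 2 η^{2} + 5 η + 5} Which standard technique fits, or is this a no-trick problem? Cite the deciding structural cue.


Method: dominant-term comparison — divide by the highest power of η present: lower-order terms vanish and the dominant ratio remains. l'Hôpital's at-infinity variant applies to the expression viewed as a single quotient; the leading-term comparison is the direct route.


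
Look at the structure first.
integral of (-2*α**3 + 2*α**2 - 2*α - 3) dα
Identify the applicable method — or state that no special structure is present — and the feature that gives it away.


Verdict: no special technique — scan for structure and find none: constant multiples of powers of α, integrate directly.


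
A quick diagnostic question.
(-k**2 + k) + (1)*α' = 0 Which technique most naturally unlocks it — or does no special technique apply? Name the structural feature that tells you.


Diagnosis: no special technique — the slope is a pure function of k; integrate both sides and be done.


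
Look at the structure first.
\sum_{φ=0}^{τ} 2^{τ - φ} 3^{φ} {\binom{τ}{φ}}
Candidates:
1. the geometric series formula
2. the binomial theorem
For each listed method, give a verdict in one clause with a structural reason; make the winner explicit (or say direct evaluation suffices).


Verdict: the binomial theorem — binomial coefficients against complementary powers of 3 and 2: recognize the binomial expansion and resum.
- the geometric series formula — the ratio of consecutive terms depends on the index.
- the binomial theorem — yes — fits the structure here.


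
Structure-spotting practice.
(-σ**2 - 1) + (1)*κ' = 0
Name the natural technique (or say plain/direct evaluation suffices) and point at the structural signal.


Diagnosis: no special technique — solved for the derivative, κ never appears on the right — this is a direct integration in σ, not a differential-equations problem at heart.


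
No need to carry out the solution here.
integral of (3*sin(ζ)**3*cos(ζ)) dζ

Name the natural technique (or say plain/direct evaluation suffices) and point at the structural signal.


Diagnosis: u-substitution — read it as f(sin(ζ)) times a constant multiple of d(sin(ζ)): one substitution, u = sin(ζ), finishes it.


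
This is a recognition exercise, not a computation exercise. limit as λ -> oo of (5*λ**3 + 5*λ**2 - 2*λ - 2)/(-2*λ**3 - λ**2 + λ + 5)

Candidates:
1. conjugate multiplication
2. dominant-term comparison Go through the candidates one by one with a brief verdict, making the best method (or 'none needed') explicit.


Best approach: dominant-term comparison — at large λ only the top-degree terms survive; compare the leading terms and the limit falls out.
- conjugate multiplication — the conjugate move applies to radical differences, which this is not.
- dominant-term comparison: yes — fits the structure here.


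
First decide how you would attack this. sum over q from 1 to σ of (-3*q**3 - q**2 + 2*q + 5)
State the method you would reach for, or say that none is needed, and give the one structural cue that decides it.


Verdict: no special technique — nothing telescopes and nothing is geometric; polynomial terms in q sum term by term.


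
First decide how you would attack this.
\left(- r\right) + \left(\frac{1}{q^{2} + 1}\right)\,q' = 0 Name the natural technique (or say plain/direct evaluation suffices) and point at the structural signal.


Method: separation of variables — solved for the derivative, the right side factors as r times q^{2} + 1 — all r-dependence separates from all q-dependence. The equation is exact as it stands too — a potential function exists — though separation reads the split structure directly.


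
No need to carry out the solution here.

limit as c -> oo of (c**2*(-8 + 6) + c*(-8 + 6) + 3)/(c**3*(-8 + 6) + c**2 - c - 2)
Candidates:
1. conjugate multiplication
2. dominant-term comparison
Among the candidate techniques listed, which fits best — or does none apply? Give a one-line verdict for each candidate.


Verdict: dominant-term comparison — divide by the highest power of c present: lower-order terms vanish and the dominant ratio remains.
- conjugate multiplication: there are no radicals in tension whose conjugate would simplify matters.
- dominant-term comparison: yes — fits the structure here.


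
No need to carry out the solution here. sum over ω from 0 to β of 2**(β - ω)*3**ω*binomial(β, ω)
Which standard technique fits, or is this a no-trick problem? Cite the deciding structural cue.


Diagnosis: the binomial theorem — terms weighting binomial(β, ω) against matched powers of 3 and 2 reassemble into (3 + 2)^β by the binomial theorem.


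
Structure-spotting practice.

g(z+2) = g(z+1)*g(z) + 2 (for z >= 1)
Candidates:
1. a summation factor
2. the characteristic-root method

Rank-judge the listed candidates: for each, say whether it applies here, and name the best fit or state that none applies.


Best approach: no special technique — a nonlinear dependence on earlier terms breaks linearity, and with it every superposition-based closed form.
- a summation factor: no summation factor applies — the rule is not linear in the sequence values.
- the characteristic-root method: the recursion is nonlinear in the sequence values, so no linear-modes ansatz applies.


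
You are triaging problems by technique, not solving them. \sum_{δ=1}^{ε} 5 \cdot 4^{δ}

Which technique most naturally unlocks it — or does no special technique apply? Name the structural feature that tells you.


Diagnosis: the geometric series formula — the ratio of consecutive terms is the constant 4, independent of the index — a geometric sum.


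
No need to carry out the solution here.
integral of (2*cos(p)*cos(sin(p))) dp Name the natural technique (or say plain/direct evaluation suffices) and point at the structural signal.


Best approach: u-substitution — set u = sin(p): a constant multiple of its derivative, namely 2*cos(p), is present as a factor once the integrand is collected, so the du is sitting there waiting.


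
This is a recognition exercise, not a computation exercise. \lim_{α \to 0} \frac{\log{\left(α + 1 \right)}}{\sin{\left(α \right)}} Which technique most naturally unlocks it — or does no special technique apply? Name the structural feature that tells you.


Method: l'Hôpital's rule (0/0) — both numerator and denominator vanish at 0: the genuine 0/0 indeterminate that l'Hôpital exists for. Known elementary limits would finish this too — the rule just bypasses the case analysis.


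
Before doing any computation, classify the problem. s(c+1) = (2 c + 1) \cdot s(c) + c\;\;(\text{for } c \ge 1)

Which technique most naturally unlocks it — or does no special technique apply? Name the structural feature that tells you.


Best approach: a summation factor — an index-dependent multiplier 2 c + 1 rules out characteristic roots; a summation factor converts it to a pure difference.


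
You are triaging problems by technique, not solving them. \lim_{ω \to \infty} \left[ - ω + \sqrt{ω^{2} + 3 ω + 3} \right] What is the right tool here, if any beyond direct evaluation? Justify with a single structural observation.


Diagnosis: conjugate multiplication — infinity minus infinity with a radical in play — multiply by the conjugate so the divergences of \sqrt{ω^{2} + 3 ω + 3} and ω annihilate.


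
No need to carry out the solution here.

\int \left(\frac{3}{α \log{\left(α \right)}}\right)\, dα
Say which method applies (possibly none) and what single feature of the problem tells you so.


Verdict: u-substitution — collected, the integrand has one factor that is, up to a constant, the derivative of an inner expression the rest depends on — substitute for that inner expression.


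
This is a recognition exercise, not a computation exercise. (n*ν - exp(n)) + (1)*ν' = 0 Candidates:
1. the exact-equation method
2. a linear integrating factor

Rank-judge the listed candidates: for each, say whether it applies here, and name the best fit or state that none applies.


Technique: a linear integrating factor — ν enters only linearly with coefficient n; multiply by exp of the integral of n and the left side becomes one derivative.
- the exact-equation method — the mixed partial derivatives differ, so the left side is not a total differential.
- a linear integrating factor — yes — fits the structure here.


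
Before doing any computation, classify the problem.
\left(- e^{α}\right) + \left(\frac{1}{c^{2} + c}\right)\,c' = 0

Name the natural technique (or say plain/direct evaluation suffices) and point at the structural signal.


Best approach: separation of variables — solved for the derivative, the right side splits multiplicatively into a function of each variable alone — divide and integrate each side. Rearranged, this also fits the Bernoulli template directly; separation reads the product structure as given.


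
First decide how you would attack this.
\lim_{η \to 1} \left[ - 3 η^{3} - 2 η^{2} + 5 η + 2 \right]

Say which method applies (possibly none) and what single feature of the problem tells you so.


Verdict: no special technique — no denominator vanishes and nothing blows up at 1: direct substitution is the whole computation.


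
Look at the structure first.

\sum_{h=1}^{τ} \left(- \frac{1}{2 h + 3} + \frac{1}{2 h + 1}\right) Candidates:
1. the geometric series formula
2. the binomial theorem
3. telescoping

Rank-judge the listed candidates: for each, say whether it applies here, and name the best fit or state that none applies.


Method: telescoping — the piece each term subtracts is \frac{1}{2 h + 1} advanced by one index, and it reappears with a plus sign leading the following term — the sum collapses to its boundary terms.
- the geometric series formula: there is no constant term-to-term ratio.
- the binomial theorem: the summand does not match any term pattern of an expanded binomial power.
- telescoping — yes, a natural case for it.


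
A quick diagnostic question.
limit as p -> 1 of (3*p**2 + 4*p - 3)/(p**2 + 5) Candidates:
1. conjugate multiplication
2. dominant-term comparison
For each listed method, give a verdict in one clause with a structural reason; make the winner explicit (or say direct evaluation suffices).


Best approach: no special technique — the expression is continuous at the evaluation point — substitute directly; no indeterminate form appears.
- conjugate multiplication: there are no radicals in tension whose conjugate would simplify matters.
- dominant-term comparison — leading-power comparison does not apply to this form.


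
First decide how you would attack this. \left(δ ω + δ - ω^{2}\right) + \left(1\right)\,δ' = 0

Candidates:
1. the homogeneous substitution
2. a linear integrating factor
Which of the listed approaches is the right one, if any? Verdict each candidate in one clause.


Method: a linear integrating factor — linear in the unknown with genuine forcing: multiply through by the exponential of the integrated coefficient and the left side closes into one derivative.
- the homogeneous substitution — the ratio of the variables does not determine the slope.
- a linear integrating factor — applies; the problem has the shape this method handles.


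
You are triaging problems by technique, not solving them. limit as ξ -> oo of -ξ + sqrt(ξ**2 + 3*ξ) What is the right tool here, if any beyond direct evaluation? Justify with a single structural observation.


Best approach: conjugate multiplication — an infinity-minus-infinity difference with a surviving radical — multiply by the conjugate to cancel the divergence.


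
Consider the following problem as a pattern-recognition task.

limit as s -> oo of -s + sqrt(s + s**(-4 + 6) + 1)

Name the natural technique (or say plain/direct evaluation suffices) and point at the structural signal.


Diagnosis: conjugate multiplication — the ∞ − ∞ radical form is the exact trigger for the conjugate maneuver.


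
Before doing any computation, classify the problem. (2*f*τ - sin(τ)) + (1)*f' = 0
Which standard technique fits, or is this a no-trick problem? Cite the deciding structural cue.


Best approach: a linear integrating factor — the unknown enters only to the first power against a nonzero forcing term — the integrating-factor template applies directly.


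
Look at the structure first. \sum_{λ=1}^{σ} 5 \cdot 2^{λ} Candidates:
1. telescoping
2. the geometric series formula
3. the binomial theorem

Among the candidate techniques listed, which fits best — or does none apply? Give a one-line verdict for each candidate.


Verdict: the geometric series formula — each summand is the previous one scaled by 2; that constant multiplier is itself the geometric structure.
- telescoping: in the displayed form, no term reappears at a neighboring index to cancel against.
- the geometric series formula — applies; the problem has the shape this method handles.
- the binomial theorem — no binomial coefficients pair with matched powers.


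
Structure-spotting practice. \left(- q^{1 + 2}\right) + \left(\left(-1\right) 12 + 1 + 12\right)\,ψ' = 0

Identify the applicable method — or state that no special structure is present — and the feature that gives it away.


Technique: no special technique — solved for the derivative, no ψ appears — this is antidifferentiation in q wearing ODE clothing.


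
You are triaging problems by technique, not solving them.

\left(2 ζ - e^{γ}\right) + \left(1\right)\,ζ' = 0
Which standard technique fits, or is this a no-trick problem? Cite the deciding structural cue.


Best approach: a linear integrating factor — arrange it as ζ' + 2·ζ = (the forcing term) and the integrating factor does the rest.


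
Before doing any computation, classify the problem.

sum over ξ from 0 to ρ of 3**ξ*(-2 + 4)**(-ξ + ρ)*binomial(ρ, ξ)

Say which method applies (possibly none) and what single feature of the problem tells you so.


Diagnosis: the binomial theorem — the binomial coefficients weight matched powers of 3 and (-2 + 4), which is exactly the expansion of a binomial power.
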